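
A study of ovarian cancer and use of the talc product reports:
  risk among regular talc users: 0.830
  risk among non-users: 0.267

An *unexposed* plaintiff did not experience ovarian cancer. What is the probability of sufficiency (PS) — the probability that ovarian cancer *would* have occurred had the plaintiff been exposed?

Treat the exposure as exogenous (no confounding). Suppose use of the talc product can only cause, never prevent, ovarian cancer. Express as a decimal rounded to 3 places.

PS ≈ 0.768

Let p₁ = 0.83, p₀ = 0.267.
Under exogeneity and monotonicity, PS = (p₁ − p₀) / (1 − p₀).
PS = (0.83 − 0.267) / (1 − 0.267) = 0.563 / 0.733 ≈ 0.7681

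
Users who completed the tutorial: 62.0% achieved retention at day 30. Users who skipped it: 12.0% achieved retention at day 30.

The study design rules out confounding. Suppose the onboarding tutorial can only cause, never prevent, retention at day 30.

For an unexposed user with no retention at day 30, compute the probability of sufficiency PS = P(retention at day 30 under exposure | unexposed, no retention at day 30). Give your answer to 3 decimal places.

p₁ = 0.62, p₀ = 0.12.
Under exogeneity and monotonicity, PS = (p₁ − p₀) / (1 − p₀).
PS = (0.62 − 0.12) / (1 − 0.12) = 0.5 / 0.88 ≈ 0.5682

PS ≈ 0.568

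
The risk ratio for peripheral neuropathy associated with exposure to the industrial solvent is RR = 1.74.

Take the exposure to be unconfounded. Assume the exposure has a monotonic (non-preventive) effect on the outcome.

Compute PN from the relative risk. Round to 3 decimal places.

Under exogeneity and monotonicity, PN = (RR − 1) / RR = 1 − 1/RR.
PN = (1.74 − 1) / 1.74 = 0.74 / 1.74 ≈ 0.4253

PN ≈ 0.425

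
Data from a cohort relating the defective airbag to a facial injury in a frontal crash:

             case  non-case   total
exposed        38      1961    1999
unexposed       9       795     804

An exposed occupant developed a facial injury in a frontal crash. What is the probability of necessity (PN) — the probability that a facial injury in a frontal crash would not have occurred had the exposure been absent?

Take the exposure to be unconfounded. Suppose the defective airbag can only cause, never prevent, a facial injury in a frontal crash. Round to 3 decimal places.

PN ≈ 0.411

p₁ = P(outcome | exposed) = 38/1999 = 0.01901
p₀ = P(outcome | unexposed) = 9/804 = 0.011194
Under exogeneity and monotonicity, PN = (p₁ − p₀) / p₁.
PN = (0.01901 − 0.011194) / 0.01901 = 0.0078155 / 0.01901 ≈ 0.4111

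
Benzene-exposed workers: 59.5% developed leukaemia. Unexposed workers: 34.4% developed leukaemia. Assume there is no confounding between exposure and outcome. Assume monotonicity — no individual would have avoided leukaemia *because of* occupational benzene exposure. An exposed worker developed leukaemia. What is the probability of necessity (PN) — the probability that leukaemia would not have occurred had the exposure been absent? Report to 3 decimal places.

p₁ = 0.595, p₀ = 0.344.
Under exogeneity and monotonicity, PN = (p₁ − p₀) / p₁.
PN = (0.595 − 0.344) / 0.595 = 0.251 / 0.595 ≈ 0.4218

PN ≈ 0.422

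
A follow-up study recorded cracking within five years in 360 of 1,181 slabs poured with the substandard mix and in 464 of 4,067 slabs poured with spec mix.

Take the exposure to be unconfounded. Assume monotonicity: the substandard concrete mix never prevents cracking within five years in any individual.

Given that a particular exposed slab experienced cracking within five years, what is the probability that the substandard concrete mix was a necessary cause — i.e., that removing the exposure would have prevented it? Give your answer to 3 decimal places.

p₁ = P(outcome | exposed) = 360/1181 = 0.30483
p₀ = P(outcome | unexposed) = 464/4067 = 0.11409
Under exogeneity and monotonicity, PN = (p₁ − p₀) / p₁.
PN = (0.30483 − 0.11409) / 0.30483 = 0.19074 / 0.30483 ≈ 0.6257

PN ≈ 0.626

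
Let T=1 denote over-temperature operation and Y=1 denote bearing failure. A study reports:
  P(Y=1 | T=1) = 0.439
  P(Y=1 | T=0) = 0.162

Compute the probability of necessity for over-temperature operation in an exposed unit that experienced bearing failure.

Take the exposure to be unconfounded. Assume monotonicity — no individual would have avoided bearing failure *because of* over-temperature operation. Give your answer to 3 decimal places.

Let p₁ = 0.439, p₀ = 0.162.
Under exogeneity and monotonicity, PN = (p₁ − p₀) / p₁.
PN = (0.439 − 0.162) / 0.439 = 0.277 / 0.439 ≈ 0.6310

PN ≈ 0.631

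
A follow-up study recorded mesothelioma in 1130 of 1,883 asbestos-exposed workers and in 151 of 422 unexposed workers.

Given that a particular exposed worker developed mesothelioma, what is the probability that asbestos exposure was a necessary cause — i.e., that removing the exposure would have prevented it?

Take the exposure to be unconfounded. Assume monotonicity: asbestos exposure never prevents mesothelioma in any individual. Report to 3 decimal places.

PN ≈ 0.404

p₁ = P(outcome | exposed) = 1130/1883 = 0.60011
p₀ = P(outcome | unexposed) = 151/422 = 0.35782
Under exogeneity and monotonicity, PN = (p₁ − p₀) / p₁.
PN = (0.60011 − 0.35782) / 0.60011 = 0.24229 / 0.60011 ≈ 0.4037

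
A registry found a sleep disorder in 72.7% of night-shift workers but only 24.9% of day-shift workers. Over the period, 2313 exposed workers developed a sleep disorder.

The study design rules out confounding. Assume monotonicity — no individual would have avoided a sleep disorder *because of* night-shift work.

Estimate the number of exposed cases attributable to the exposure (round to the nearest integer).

p₁ = 0.727, p₀ = 0.249.
PN = (p₁ − p₀)/p₁ = (0.727 − 0.249) / 0.727 ≈ 0.65750.
Attributable cases ≈ PN × (exposed cases) = 0.65750 × 2313 ≈ 1520.79.

about 1521 cases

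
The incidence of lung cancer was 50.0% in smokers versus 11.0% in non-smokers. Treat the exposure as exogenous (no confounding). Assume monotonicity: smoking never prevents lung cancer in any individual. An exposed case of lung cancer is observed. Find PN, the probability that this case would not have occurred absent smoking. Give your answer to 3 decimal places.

PN ≈ 0.780

p₁ = 0.5, p₀ = 0.11.
Under exogeneity and monotonicity, PN = (p₁ − p₀) / p₁.
PN = (0.5 − 0.11) / 0.5 = 0.39 / 0.5 ≈ 0.7800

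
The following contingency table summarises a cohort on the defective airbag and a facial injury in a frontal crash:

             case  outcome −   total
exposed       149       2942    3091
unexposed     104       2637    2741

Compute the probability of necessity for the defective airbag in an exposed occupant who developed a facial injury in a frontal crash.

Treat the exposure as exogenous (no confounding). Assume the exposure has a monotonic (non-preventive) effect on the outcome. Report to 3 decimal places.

p₁ = P(outcome | exposed) = 149/3091 = 0.048204
p₀ = P(outcome | unexposed) = 104/2741 = 0.037942
Under exogeneity and monotonicity, PN = (p₁ − p₀) / p₁.
PN = (0.048204 − 0.037942) / 0.048204 = 0.010262 / 0.048204 ≈ 0.2129

PN ≈ 0.213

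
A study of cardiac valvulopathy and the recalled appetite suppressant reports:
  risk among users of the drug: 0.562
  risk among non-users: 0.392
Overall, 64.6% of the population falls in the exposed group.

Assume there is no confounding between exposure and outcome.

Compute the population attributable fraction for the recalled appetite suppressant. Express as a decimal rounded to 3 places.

Let p₁ = 0.562, p₀ = 0.392.
Overall risk P(Y=1) = π·p₁ + (1−π)·p₀ = 0.646×0.562 + 0.354×0.392 = 0.50182.
Under exogeneity, PAF = [P(Y=1) − p₀] / P(Y=1).
PAF = (0.50182 − 0.392) / 0.50182 ≈ 0.2188

PAF ≈ 0.219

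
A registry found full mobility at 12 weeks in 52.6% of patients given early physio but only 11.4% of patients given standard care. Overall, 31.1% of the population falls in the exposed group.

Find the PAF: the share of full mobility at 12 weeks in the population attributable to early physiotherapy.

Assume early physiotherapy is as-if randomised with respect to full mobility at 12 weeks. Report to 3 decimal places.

p₁ = 0.526, p₀ = 0.114.
Overall risk P(Y=1) = π·p₁ + (1−π)·p₀ = 0.311×0.526 + 0.689×0.114 = 0.24213.
Under exogeneity, PAF = [P(Y=1) − p₀] / P(Y=1).
PAF = (0.24213 − 0.114) / 0.24213 ≈ 0.5292

PAF ≈ 0.529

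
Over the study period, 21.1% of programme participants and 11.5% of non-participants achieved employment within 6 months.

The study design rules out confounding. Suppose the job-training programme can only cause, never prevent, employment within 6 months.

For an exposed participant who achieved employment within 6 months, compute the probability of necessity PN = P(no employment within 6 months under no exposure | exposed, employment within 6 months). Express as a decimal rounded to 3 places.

PN ≈ 0.455

p₁ = 0.211, p₀ = 0.115.
Under exogeneity and monotonicity, PN = (p₁ − p₀) / p₁.
PN = (0.211 − 0.115) / 0.211 = 0.096 / 0.211 ≈ 0.4550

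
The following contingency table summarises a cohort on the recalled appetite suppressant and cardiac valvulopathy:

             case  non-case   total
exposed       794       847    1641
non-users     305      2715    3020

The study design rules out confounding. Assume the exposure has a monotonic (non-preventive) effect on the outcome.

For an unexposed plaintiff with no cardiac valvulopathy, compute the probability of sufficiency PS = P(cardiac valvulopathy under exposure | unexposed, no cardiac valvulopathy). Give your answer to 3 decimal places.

PS ≈ 0.426

p₁ = P(outcome | exposed) = 794/1641 = 0.48385
p₀ = P(outcome | unexposed) = 305/3020 = 0.10099
Under exogeneity and monotonicity, PS = (p₁ − p₀)/(1 − p₀).
PS = (0.48385 − 0.10099) / 0.89901 ≈ 0.4259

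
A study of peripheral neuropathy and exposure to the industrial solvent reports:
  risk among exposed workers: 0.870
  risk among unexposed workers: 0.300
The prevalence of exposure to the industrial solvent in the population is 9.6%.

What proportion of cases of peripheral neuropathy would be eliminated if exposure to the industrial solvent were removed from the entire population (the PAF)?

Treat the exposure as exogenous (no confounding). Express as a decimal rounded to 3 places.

PAF ≈ 0.154

Let p₁ = 0.87, p₀ = 0.3.
Overall risk P(Y=1) = π·p₁ + (1−π)·p₀ = 0.096×0.87 + 0.904×0.3 = 0.35472.
Under exogeneity, PAF = [P(Y=1) − p₀] / P(Y=1).
PAF = (0.35472 − 0.3) / 0.35472 ≈ 0.1543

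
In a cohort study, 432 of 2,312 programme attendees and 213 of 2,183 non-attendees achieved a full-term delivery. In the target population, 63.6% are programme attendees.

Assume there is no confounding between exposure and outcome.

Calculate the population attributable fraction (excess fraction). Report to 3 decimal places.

PAF ≈ 0.368

p₁ = P(outcome | exposed) = 432/2312 = 0.18685
p₀ = P(outcome | unexposed) = 213/2183 = 0.097572
Overall risk P(Y=1) = π·p₁ + (1−π)·p₀ = 0.636×0.18685 + 0.364×0.097572 = 0.15435.
Under exogeneity, PAF = [P(Y=1) − p₀] / P(Y=1).
PAF = (0.15435 − 0.097572) / 0.15435 ≈ 0.3679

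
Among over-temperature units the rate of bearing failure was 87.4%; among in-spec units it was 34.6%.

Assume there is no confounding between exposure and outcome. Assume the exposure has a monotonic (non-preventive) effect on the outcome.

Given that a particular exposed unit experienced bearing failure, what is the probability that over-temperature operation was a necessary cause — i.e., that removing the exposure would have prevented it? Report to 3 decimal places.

PN ≈ 0.604

p₁ = 0.874, p₀ = 0.346.
Under exogeneity and monotonicity, PN = (p₁ − p₀) / p₁.
PN = (0.874 − 0.346) / 0.874 = 0.528 / 0.874 ≈ 0.6041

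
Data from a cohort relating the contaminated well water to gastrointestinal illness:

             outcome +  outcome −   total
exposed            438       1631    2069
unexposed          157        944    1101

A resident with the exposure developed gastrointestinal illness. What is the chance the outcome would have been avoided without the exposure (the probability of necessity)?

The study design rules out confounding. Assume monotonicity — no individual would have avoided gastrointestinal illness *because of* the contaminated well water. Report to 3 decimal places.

PN ≈ 0.326

p₁ = P(outcome | exposed) = 438/2069 = 0.2117
p₀ = P(outcome | unexposed) = 157/1101 = 0.1426
Under exogeneity and monotonicity, PN = (p₁ − p₀)/p₁.
PN = (0.2117 − 0.1426) / 0.2117 ≈ 0.3264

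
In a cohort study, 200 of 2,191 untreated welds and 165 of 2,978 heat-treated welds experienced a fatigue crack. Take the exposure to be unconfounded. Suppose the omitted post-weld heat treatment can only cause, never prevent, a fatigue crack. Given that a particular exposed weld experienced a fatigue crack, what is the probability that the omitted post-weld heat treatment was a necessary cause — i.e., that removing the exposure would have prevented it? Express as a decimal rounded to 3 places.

PN ≈ 0.393

p₁ = P(outcome | exposed) = 200/2191 = 0.091283
p₀ = P(outcome | unexposed) = 165/2978 = 0.055406
Under exogeneity and monotonicity, PN = (p₁ − p₀) / p₁.
PN = (0.091283 − 0.055406) / 0.091283 = 0.035876 / 0.091283 ≈ 0.3930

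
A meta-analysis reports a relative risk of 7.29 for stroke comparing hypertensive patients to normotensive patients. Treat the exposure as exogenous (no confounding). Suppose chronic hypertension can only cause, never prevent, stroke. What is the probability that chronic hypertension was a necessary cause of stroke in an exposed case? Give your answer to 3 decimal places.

Under exogeneity and monotonicity, PN = (RR − 1) / RR = 1 − 1/RR.
PN = (7.29 − 1) / 7.29 = 6.29 / 7.29 ≈ 0.8628

PN ≈ 0.863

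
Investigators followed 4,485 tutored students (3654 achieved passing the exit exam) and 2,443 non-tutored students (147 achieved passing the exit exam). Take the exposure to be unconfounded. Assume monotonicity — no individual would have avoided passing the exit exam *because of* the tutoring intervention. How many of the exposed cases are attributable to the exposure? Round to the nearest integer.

about 3384 cases

p₁ = P(outcome | exposed) = 3654/4485 = 0.81472
p₀ = P(outcome | unexposed) = 147/2443 = 0.060172
PN = (p₁ − p₀)/p₁ = (0.81472 − 0.060172) / 0.81472 ≈ 0.92614.
Attributable cases ≈ PN × (exposed cases) = 0.92614 × 3654 ≈ 3384.13.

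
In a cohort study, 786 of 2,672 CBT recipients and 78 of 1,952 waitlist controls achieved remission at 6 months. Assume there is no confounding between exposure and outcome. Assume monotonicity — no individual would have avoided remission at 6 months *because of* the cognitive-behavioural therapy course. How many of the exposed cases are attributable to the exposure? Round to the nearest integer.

about 679 cases

p₁ = P(outcome | exposed) = 786/2672 = 0.29416
p₀ = P(outcome | unexposed) = 78/1952 = 0.039959
PN = (p₁ − p₀)/p₁ = (0.29416 − 0.039959) / 0.29416 ≈ 0.86416.
Attributable cases ≈ PN × (exposed cases) = 0.86416 × 786 ≈ 679.23.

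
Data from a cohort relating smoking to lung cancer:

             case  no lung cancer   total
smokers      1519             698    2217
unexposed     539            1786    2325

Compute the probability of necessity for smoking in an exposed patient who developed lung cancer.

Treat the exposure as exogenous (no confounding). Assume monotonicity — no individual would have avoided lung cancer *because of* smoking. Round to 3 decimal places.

PN ≈ 0.662

p₁ = P(outcome | exposed) = 1519/2217 = 0.68516
p₀ = P(outcome | unexposed) = 539/2325 = 0.23183
Under exogeneity and monotonicity, PN = (p₁ − p₀) / p₁.
PN = (0.68516 − 0.23183) / 0.68516 = 0.45333 / 0.68516 ≈ 0.6616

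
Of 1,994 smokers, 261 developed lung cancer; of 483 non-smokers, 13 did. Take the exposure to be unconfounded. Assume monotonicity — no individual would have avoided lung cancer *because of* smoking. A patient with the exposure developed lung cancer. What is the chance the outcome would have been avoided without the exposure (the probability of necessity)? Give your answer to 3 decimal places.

p₁ = P(outcome | exposed) = 261/1994 = 0.13089
p₀ = P(outcome | unexposed) = 13/483 = 0.026915
Under exogeneity and monotonicity, PN = (p₁ − p₀) / p₁.
PN = (0.13089 − 0.026915) / 0.13089 = 0.10398 / 0.13089 ≈ 0.7944

PN ≈ 0.794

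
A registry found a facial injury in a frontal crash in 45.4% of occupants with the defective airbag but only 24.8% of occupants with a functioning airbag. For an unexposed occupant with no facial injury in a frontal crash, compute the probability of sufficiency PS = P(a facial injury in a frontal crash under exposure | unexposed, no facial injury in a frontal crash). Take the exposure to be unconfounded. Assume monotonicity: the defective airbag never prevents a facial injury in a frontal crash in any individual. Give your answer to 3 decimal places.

p₁ = 0.454, p₀ = 0.248.
Under exogeneity and monotonicity, PS = (p₁ − p₀) / (1 − p₀).
PS = (0.454 − 0.248) / (1 − 0.248) = 0.206 / 0.752 ≈ 0.2739

PS ≈ 0.274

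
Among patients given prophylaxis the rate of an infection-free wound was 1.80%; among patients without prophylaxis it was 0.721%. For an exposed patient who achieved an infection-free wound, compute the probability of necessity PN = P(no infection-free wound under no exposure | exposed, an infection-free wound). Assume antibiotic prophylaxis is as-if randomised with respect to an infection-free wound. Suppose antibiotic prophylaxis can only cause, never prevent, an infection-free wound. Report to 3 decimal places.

p₁ = 0.018, p₀ = 0.00721.
Under exogeneity and monotonicity, PN = (p₁ − p₀) / p₁.
PN = (0.018 − 0.00721) / 0.018 = 0.01079 / 0.018 ≈ 0.5994

PN ≈ 0.599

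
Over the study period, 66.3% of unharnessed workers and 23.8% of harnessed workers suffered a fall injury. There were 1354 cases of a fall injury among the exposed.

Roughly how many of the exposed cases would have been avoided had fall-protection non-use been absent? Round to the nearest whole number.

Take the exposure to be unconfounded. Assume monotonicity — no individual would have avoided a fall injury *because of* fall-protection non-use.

p₁ = 0.663, p₀ = 0.238.
PN = (p₁ − p₀)/p₁ = (0.663 − 0.238) / 0.663 ≈ 0.64103.
Attributable cases ≈ PN × (exposed cases) = 0.64103 × 1354 ≈ 867.95.

about 868 cases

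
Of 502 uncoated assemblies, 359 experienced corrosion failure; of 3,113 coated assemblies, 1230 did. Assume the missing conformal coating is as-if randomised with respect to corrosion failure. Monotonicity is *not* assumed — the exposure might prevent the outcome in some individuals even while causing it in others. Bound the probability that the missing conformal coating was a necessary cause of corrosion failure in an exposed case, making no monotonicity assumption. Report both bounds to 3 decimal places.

0.447 ≤ PN ≤ 0.846

p₁ = P(outcome | exposed) = 359/502 = 0.71514
p₀ = P(outcome | unexposed) = 1230/3113 = 0.39512
Under exogeneity alone the bounds on PN are max{0,(p₁−p₀)/p₁} ≤ PN ≤ min{1,(1−p₀)/p₁}.
  lower = (p₁ − p₀)/p₁ = 0.32002 / 0.71514 ≈ 0.4475
  upper = min{1, (1 − p₀)/p₁} = 0.60488 / 0.71514 ≈ 0.8458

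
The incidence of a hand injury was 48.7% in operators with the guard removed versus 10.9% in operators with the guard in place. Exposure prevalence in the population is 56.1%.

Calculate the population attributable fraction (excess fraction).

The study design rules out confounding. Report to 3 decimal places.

PAF ≈ 0.660

p₁ = 0.487, p₀ = 0.109.
Overall risk P(Y=1) = π·p₁ + (1−π)·p₀ = 0.561×0.487 + 0.439×0.109 = 0.32106.
Under exogeneity, PAF = [P(Y=1) − p₀] / P(Y=1).
PAF = (0.32106 − 0.109) / 0.32106 ≈ 0.6605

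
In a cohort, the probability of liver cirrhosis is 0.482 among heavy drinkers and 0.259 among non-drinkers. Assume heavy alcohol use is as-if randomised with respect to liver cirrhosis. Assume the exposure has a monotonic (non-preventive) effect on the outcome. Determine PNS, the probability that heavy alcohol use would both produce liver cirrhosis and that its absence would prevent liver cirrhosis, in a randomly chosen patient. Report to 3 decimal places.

PNS ≈ 0.223

Let p₁ = 0.482, p₀ = 0.259.
Under exogeneity and monotonicity, PNS = p₁ − p₀.
PNS = 0.482 − 0.259 = 0.223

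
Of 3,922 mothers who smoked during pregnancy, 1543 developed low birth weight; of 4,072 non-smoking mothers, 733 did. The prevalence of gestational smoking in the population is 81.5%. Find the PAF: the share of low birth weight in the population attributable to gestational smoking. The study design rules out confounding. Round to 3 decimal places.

p₁ = P(outcome | exposed) = 1543/3922 = 0.39342
p₀ = P(outcome | unexposed) = 733/4072 = 0.18001
Overall risk P(Y=1) = π·p₁ + (1−π)·p₀ = 0.815×0.39342 + 0.185×0.18001 = 0.35394.
Under exogeneity, PAF = [P(Y=1) − p₀] / P(Y=1).
PAF = (0.35394 − 0.18001) / 0.35394 ≈ 0.4914

PAF ≈ 0.491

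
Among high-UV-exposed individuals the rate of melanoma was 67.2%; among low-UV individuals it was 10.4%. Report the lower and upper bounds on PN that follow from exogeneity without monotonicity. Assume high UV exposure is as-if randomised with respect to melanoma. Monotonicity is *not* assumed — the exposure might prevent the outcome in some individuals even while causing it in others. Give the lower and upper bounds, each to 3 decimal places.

0.845 ≤ PN ≤ 1.000

p₁ = 0.672, p₀ = 0.104.
Under exogeneity alone the bounds on PN are max{0,(p₁−p₀)/p₁} ≤ PN ≤ min{1,(1−p₀)/p₁}.
  lower = (p₁ − p₀)/p₁ = 0.568 / 0.672 ≈ 0.8452
  upper = min{1, (1 − p₀)/p₁} = 0.896 / 0.672 ≈ 1.3333 → capped at 1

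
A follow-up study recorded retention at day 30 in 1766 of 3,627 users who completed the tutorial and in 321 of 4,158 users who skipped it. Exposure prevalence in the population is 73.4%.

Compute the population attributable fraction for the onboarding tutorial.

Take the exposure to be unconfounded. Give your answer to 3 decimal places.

PAF ≈ 0.796

p₁ = P(outcome | exposed) = 1766/3627 = 0.4869
p₀ = P(outcome | unexposed) = 321/4158 = 0.077201
Overall risk P(Y=1) = π·p₁ + (1−π)·p₀ = 0.734×0.4869 + 0.266×0.077201 = 0.37792.
Under exogeneity, PAF = [P(Y=1) − p₀] / P(Y=1).
PAF = (0.37792 − 0.077201) / 0.37792 ≈ 0.7957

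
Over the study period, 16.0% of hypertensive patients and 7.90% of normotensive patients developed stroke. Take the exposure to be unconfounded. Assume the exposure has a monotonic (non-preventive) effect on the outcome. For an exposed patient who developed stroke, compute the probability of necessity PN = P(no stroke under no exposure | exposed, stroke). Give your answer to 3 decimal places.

p₁ = 0.16, p₀ = 0.079.
Under exogeneity and monotonicity, PN = (p₁ − p₀) / p₁.
PN = (0.16 − 0.079) / 0.16 = 0.081 / 0.16 ≈ 0.5062

PN ≈ 0.506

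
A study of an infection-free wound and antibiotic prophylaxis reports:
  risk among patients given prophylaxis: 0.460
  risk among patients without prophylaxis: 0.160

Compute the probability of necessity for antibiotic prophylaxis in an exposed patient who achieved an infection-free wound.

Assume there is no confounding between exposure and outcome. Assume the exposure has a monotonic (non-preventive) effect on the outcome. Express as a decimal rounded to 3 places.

Let p₁ = 0.46, p₀ = 0.16.
Under exogeneity and monotonicity, PN = (p₁ − p₀) / p₁.
PN = (0.46 − 0.16) / 0.46 = 0.3 / 0.46 ≈ 0.6522

PN ≈ 0.652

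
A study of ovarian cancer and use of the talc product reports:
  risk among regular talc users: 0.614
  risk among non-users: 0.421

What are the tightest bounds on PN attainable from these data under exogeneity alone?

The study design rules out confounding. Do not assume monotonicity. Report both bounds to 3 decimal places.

0.314 ≤ PN ≤ 0.943

Let p₁ = 0.614, p₀ = 0.421.
Under exogeneity alone the bounds on PN are max{0,(p₁−p₀)/p₁} ≤ PN ≤ min{1,(1−p₀)/p₁}.
  lower = (p₁ − p₀)/p₁ = 0.193 / 0.614 ≈ 0.3143
  upper = min{1, (1 − p₀)/p₁} = 0.579 / 0.614 ≈ 0.9430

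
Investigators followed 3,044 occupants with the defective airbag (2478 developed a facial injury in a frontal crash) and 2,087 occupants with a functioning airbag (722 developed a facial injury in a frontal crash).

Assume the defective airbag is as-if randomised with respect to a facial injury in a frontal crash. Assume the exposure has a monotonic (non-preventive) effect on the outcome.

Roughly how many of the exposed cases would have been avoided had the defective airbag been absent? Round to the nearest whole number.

p₁ = P(outcome | exposed) = 2478/3044 = 0.81406
p₀ = P(outcome | unexposed) = 722/2087 = 0.34595
PN = (p₁ − p₀)/p₁ = (0.81406 − 0.34595) / 0.81406 ≈ 0.57503.
Attributable cases ≈ PN × (exposed cases) = 0.57503 × 2478 ≈ 1424.92.

about 1425 cases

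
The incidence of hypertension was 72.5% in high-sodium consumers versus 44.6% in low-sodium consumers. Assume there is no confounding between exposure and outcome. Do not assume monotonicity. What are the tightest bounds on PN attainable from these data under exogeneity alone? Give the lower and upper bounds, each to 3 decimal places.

p₁ = 0.725, p₀ = 0.446.
Under exogeneity alone the bounds on PN are max{0,(p₁−p₀)/p₁} ≤ PN ≤ min{1,(1−p₀)/p₁}.
  lower = (p₁ − p₀)/p₁ = 0.279 / 0.725 ≈ 0.3848
  upper = min{1, (1 − p₀)/p₁} = 0.554 / 0.725 ≈ 0.7641

0.385 ≤ PN ≤ 0.764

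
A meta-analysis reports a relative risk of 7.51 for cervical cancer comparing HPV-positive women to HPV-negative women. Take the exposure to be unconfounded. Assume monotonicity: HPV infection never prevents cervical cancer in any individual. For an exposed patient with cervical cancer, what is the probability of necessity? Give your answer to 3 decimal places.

Under exogeneity and monotonicity, PN = (RR − 1) / RR = 1 − 1/RR.
PN = (7.51 − 1) / 7.51 = 6.51 / 7.51 ≈ 0.8668

PN ≈ 0.867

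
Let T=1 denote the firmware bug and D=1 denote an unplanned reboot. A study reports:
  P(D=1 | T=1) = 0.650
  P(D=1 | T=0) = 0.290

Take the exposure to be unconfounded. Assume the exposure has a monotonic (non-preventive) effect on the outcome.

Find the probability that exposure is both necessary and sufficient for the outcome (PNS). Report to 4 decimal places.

PNS ≈ 0.3600

Let p₁ = 0.65, p₀ = 0.29.
Under exogeneity and monotonicity, PNS = p₁ − p₀.
PNS = 0.65 − 0.29 = 0.36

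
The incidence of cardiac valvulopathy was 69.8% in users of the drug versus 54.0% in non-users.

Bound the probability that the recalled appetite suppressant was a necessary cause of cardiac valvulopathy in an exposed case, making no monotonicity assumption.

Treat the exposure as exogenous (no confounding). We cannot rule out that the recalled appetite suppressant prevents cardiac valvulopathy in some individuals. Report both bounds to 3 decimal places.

0.226 ≤ PN ≤ 0.659

p₁ = 0.698, p₀ = 0.54.
Under exogeneity alone the bounds on PN are max{0,(p₁−p₀)/p₁} ≤ PN ≤ min{1,(1−p₀)/p₁}.
  lower = (p₁ − p₀)/p₁ = 0.158 / 0.698 ≈ 0.2264
  upper = min{1, (1 − p₀)/p₁} = 0.46 / 0.698 ≈ 0.6590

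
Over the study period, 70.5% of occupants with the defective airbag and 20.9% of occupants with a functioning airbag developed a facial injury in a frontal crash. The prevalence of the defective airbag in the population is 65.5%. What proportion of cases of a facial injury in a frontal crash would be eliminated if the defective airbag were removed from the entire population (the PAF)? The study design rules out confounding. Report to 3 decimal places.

PAF ≈ 0.609

p₁ = 0.705, p₀ = 0.209.
Overall risk P(Y=1) = π·p₁ + (1−π)·p₀ = 0.655×0.705 + 0.345×0.209 = 0.53388.
Under exogeneity, PAF = [P(Y=1) − p₀] / P(Y=1).
PAF = (0.53388 − 0.209) / 0.53388 ≈ 0.6085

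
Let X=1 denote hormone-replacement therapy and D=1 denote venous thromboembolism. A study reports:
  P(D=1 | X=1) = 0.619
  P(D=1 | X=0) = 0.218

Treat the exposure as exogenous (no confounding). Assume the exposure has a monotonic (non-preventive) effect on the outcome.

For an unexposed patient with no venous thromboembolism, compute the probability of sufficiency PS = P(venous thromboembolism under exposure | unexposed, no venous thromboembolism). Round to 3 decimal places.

Let p₁ = 0.619, p₀ = 0.218.
Under exogeneity and monotonicity, PS = (p₁ − p₀) / (1 − p₀).
PS = (0.619 − 0.218) / (1 − 0.218) = 0.401 / 0.782 ≈ 0.5128

PS ≈ 0.513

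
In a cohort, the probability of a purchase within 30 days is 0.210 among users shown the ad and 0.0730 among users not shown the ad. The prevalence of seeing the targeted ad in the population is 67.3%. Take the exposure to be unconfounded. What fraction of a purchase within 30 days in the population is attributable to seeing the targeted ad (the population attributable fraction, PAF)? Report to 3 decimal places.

PAF ≈ 0.558

Let p₁ = 0.21, p₀ = 0.073.
Overall risk P(Y=1) = π·p₁ + (1−π)·p₀ = 0.673×0.21 + 0.327×0.073 = 0.1652.
Under exogeneity, PAF = [P(Y=1) − p₀] / P(Y=1).
PAF = (0.1652 − 0.073) / 0.1652 ≈ 0.5581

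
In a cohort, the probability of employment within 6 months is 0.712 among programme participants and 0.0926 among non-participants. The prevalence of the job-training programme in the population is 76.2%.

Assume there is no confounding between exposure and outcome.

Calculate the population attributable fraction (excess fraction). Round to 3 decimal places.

Let p₁ = 0.712, p₀ = 0.0926.
Overall risk P(Y=1) = π·p₁ + (1−π)·p₀ = 0.762×0.712 + 0.238×0.0926 = 0.56458.
Under exogeneity, PAF = [P(Y=1) − p₀] / P(Y=1).
PAF = (0.56458 − 0.0926) / 0.56458 ≈ 0.8360

PAF ≈ 0.836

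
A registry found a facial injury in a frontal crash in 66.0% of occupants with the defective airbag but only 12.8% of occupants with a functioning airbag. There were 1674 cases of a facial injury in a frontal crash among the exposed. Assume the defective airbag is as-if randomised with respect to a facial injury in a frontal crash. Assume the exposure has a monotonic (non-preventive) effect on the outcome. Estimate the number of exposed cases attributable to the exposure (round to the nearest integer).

about 1349 cases

p₁ = 0.66, p₀ = 0.128.
PN = (p₁ − p₀)/p₁ = (0.66 − 0.128) / 0.66 ≈ 0.80606.
Attributable cases ≈ PN × (exposed cases) = 0.80606 × 1674 ≈ 1349.35.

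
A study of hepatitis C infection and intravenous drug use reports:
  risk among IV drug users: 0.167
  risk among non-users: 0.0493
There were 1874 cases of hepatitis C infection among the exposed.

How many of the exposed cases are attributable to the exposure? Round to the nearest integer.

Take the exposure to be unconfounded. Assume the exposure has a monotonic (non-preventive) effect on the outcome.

about 1321 cases

Let p₁ = 0.167, p₀ = 0.0493.
PN = (p₁ − p₀)/p₁ = (0.167 − 0.0493) / 0.167 ≈ 0.70479.
Attributable cases ≈ PN × (exposed cases) = 0.70479 × 1874 ≈ 1320.78.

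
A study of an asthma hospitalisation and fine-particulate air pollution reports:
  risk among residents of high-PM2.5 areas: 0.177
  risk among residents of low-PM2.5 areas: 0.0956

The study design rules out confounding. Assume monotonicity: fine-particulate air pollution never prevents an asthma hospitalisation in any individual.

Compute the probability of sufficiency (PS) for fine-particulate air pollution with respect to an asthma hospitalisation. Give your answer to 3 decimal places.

PS ≈ 0.090

Let p₁ = 0.177, p₀ = 0.0956.
Under exogeneity and monotonicity, PS = (p₁ − p₀) / (1 − p₀).
PS = (0.177 − 0.0956) / (1 − 0.0956) = 0.0814 / 0.9044 ≈ 0.0900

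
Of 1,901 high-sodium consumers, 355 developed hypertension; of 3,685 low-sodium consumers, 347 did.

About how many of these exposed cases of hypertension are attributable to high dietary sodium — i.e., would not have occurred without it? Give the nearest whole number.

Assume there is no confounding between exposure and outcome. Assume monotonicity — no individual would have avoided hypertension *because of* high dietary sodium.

about 176 cases

p₁ = P(outcome | exposed) = 355/1901 = 0.18674
p₀ = P(outcome | unexposed) = 347/3685 = 0.094166
PN = (p₁ − p₀)/p₁ = (0.18674 − 0.094166) / 0.18674 ≈ 0.49575.
Attributable cases ≈ PN × (exposed cases) = 0.49575 × 355 ≈ 175.99.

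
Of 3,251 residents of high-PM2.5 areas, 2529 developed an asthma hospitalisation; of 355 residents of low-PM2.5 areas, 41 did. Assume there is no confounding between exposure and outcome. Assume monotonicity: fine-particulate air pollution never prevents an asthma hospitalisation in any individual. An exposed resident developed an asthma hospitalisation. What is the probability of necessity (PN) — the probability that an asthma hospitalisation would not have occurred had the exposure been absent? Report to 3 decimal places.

PN ≈ 0.852

p₁ = P(outcome | exposed) = 2529/3251 = 0.77791
p₀ = P(outcome | unexposed) = 41/355 = 0.11549
Under exogeneity and monotonicity, PN = (p₁ − p₀) / p₁.
PN = (0.77791 − 0.11549) / 0.77791 = 0.66242 / 0.77791 ≈ 0.8515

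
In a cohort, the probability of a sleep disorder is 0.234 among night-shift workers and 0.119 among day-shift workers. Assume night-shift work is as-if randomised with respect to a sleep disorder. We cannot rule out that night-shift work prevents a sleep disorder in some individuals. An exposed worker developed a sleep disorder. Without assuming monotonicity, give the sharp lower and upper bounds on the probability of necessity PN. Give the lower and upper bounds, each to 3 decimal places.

Let p₁ = 0.234, p₀ = 0.119.
Under exogeneity alone the bounds on PN are max{0,(p₁−p₀)/p₁} ≤ PN ≤ min{1,(1−p₀)/p₁}.
  lower = (p₁ − p₀)/p₁ = 0.115 / 0.234 ≈ 0.4915
  upper = min{1, (1 − p₀)/p₁} = 0.881 / 0.234 ≈ 3.7650 → capped at 1

0.491 ≤ PN ≤ 1.000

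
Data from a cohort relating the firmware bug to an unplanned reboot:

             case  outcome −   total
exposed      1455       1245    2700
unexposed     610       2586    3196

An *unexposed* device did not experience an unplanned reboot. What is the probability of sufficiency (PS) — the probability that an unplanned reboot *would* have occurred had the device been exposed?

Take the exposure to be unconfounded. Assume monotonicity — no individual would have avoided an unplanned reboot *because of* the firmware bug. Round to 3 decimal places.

p₁ = P(outcome | exposed) = 1455/2700 = 0.53889
p₀ = P(outcome | unexposed) = 610/3196 = 0.19086
Under exogeneity and monotonicity, PS = (p₁ − p₀) / (1 − p₀).
PS = (0.53889 − 0.19086) / (1 − 0.19086) = 0.34803 / 0.80914 ≈ 0.4301

PS ≈ 0.430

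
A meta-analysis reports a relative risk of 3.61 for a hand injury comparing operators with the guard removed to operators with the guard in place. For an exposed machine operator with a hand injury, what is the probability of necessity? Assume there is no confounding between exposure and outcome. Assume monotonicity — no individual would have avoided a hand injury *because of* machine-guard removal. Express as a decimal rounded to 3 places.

PN ≈ 0.723

Under exogeneity and monotonicity, PN = (RR − 1) / RR = 1 − 1/RR.
PN = (3.61 − 1) / 3.61 = 2.61 / 3.61 ≈ 0.7230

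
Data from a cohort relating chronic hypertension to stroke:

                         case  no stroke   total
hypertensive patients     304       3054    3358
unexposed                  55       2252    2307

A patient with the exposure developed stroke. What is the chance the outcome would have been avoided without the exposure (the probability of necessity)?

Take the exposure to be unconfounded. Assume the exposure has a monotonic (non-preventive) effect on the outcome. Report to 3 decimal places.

p₁ = P(outcome | exposed) = 304/3358 = 0.09053
p₀ = P(outcome | unexposed) = 55/2307 = 0.02384
Under exogeneity and monotonicity, PN = (p₁ − p₀)/p₁.
PN = (0.09053 − 0.02384) / 0.09053 ≈ 0.7367

PN ≈ 0.737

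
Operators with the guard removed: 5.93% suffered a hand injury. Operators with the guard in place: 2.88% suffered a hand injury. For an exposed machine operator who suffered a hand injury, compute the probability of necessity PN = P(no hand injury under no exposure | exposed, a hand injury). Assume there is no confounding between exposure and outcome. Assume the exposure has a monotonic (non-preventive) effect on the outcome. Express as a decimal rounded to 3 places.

p₁ = 0.0593, p₀ = 0.0288.
Under exogeneity and monotonicity, PN = (p₁ − p₀) / p₁.
PN = (0.0593 − 0.0288) / 0.0593 = 0.0305 / 0.0593 ≈ 0.5143

PN ≈ 0.514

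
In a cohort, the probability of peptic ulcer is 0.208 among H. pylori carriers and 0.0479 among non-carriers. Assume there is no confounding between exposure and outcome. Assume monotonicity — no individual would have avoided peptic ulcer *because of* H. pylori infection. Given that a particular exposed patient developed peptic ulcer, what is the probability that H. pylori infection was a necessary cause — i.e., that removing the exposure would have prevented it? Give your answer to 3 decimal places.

Let p₁ = 0.208, p₀ = 0.0479.
Under exogeneity and monotonicity, PN = (p₁ − p₀) / p₁.
PN = (0.208 − 0.0479) / 0.208 = 0.1601 / 0.208 ≈ 0.7697

PN ≈ 0.770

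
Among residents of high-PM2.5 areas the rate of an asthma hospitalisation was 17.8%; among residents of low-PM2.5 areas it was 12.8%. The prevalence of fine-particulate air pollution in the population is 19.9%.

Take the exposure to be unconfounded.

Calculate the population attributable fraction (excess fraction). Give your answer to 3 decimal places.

p₁ = 0.178, p₀ = 0.128.
Overall risk P(Y=1) = π·p₁ + (1−π)·p₀ = 0.199×0.178 + 0.801×0.128 = 0.13795.
Under exogeneity, PAF = [P(Y=1) − p₀] / P(Y=1).
PAF = (0.13795 − 0.128) / 0.13795 ≈ 0.0721

PAF ≈ 0.072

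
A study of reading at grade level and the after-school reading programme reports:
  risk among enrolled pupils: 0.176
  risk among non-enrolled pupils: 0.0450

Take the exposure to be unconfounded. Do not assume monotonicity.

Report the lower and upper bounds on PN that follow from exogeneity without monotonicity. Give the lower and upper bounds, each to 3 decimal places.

Let p₁ = 0.176, p₀ = 0.045.
Under exogeneity alone the bounds on PN are max{0,(p₁−p₀)/p₁} ≤ PN ≤ min{1,(1−p₀)/p₁}.
  lower = (p₁ − p₀)/p₁ = 0.131 / 0.176 ≈ 0.7443
  upper = min{1, (1 − p₀)/p₁} = 0.955 / 0.176 ≈ 5.4261 → capped at 1

0.744 ≤ PN ≤ 1.000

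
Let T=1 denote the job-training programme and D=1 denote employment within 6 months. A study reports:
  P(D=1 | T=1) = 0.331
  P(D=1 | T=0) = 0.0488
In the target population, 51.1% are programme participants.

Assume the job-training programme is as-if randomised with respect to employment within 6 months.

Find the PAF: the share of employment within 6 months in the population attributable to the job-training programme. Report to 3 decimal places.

Let p₁ = 0.331, p₀ = 0.0488.
Overall risk P(Y=1) = π·p₁ + (1−π)·p₀ = 0.511×0.331 + 0.489×0.0488 = 0.193.
Under exogeneity, PAF = [P(Y=1) − p₀] / P(Y=1).
PAF = (0.193 − 0.0488) / 0.193 ≈ 0.7472

PAF ≈ 0.747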